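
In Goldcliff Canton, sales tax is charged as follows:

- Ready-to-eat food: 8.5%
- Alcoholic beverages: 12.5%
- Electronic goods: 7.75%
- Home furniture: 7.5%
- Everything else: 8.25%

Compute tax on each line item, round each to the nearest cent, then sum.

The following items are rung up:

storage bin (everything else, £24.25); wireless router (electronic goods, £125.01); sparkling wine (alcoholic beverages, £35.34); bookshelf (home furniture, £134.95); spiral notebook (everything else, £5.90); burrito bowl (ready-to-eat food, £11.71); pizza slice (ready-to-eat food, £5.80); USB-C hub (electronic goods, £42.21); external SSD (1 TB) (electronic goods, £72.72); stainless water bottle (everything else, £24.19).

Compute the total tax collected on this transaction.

Storage bin £24.25: everything else → 8.25% → £2.00
Wireless router £125.01: electronic goods → 7.75% → £9.69
Sparkling wine £35.34: alcoholic beverages → 12.5% → £4.42
Bookshelf £134.95: home furniture → 7.5% → £10.12
Spiral notebook £5.90: everything else → 8.25% → £0.49
Burrito bowl £11.71: ready-to-eat food → 8.5% → £1.00
Pizza slice £5.80: ready-to-eat food → 8.5% → £0.49
USB-C hub £42.21: electronic goods → 7.75% → £3.27
External SSD (1 TB) £72.72: electronic goods → 7.75% → £5.64
Stainless water bottle £24.19: everything else → 8.25% → £2.00
Total tax = £2.00 + £9.69 + £4.42 + £10.12 + £0.49 + £1.00 + £0.49 + £3.27 + £5.64 + £2.00 = £39.12

£39.12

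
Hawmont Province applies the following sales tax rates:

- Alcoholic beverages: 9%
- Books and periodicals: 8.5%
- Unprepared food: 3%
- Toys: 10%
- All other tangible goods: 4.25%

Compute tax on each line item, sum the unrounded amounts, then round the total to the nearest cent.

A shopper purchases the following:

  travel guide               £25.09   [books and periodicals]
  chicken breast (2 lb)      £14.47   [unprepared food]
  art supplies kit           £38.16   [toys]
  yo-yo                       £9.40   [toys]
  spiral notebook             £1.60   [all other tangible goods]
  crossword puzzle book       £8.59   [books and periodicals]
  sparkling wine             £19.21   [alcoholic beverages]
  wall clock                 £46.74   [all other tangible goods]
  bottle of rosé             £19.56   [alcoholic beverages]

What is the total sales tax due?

£13.60

Travel guide £25.09: books and periodicals → 8.5% → £2.13265
Chicken breast (2 lb) £14.47: unprepared food → 3% → £0.4341
Art supplies kit £38.16: toys → 10% → £3.816
Yo-yo £9.40: toys → 10% → £0.94
Spiral notebook £1.60: all other tangible goods → 4.25% → £0.068
Crossword puzzle book £8.59: books and periodicals → 8.5% → £0.73015
Sparkling wine £19.21: alcoholic beverages → 9% → £1.7289
Wall clock £46.74: all other tangible goods → 4.25% → £1.98645
Bottle of rosé £19.56: alcoholic beverages → 9% → £1.7604
Unrounded tax sum = £13.59665 → £13.60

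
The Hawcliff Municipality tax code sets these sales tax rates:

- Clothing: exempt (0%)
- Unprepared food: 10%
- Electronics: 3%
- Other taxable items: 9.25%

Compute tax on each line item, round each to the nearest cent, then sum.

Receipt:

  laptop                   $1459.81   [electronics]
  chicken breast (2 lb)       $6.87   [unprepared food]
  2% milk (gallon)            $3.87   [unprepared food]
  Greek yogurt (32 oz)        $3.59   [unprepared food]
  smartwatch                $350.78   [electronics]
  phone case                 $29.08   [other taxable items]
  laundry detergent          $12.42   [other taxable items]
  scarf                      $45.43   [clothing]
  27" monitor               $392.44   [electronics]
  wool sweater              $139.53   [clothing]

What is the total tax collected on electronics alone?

$66.08

Laptop $1459.81: electronics → 3% → $43.79
Smartwatch $350.78: electronics → 3% → $10.52
27" monitor $392.44: electronics → 3% → $11.77
Tax on electronics = $43.79 + $10.52 + $11.77 = $66.08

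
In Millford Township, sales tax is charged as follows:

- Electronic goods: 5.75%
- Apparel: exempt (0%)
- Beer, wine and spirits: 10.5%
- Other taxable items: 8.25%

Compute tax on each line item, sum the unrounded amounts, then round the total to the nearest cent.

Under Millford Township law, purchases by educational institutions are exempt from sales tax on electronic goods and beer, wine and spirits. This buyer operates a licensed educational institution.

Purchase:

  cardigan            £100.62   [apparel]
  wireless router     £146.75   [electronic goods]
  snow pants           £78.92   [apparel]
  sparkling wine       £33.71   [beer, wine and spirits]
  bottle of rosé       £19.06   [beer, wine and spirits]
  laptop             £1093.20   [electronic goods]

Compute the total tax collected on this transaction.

Cardigan £100.62: apparel → 0% → £0.00
Wireless router £146.75: electronic goods, buyer-exempt → 0% → £0.00
Snow pants £78.92: apparel → 0% → £0.00
Sparkling wine £33.71: beer, wine and spirits, buyer-exempt → 0% → £0.00
Bottle of rosé £19.06: beer, wine and spirits, buyer-exempt → 0% → £0.00
Laptop £1093.20: electronic goods, buyer-exempt → 0% → £0.00
Unrounded tax sum = £0.00 → £0.00

£0.00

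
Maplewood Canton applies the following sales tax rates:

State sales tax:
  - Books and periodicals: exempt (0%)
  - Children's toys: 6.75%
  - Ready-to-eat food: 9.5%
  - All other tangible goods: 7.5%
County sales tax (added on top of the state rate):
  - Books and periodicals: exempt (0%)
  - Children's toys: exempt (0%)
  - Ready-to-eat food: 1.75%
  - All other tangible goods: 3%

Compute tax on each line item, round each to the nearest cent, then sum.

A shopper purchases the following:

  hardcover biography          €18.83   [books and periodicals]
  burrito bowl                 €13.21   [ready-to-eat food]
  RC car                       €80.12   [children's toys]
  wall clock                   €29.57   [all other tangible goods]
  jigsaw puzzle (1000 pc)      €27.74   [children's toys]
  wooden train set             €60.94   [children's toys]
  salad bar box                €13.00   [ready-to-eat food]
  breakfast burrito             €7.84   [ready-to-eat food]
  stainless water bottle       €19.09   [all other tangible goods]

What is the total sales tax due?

Hardcover biography €18.83: books and periodicals → 0% + 0% county = 0% → €0.00
Burrito bowl €13.21: ready-to-eat food → 9.5% + 1.75% county = 11.25% → €1.49
RC car €80.12: children's toys → 6.75% + 0% county = 6.75% → €5.41
Wall clock €29.57: all other tangible goods → 7.5% + 3% county = 10.5% → €3.10
Jigsaw puzzle (1000 pc) €27.74: children's toys → 6.75% + 0% county = 6.75% → €1.87
Wooden train set €60.94: children's toys → 6.75% + 0% county = 6.75% → €4.11
Salad bar box €13.00: ready-to-eat food → 9.5% + 1.75% county = 11.25% → €1.46
Breakfast burrito €7.84: ready-to-eat food → 9.5% + 1.75% county = 11.25% → €0.88
Stainless water bottle €19.09: all other tangible goods → 7.5% + 3% county = 10.5% → €2.00
Total tax = €1.49 + €5.41 + €3.10 + €1.87 + €4.11 + €1.46 + €0.88 + €2.00 = €20.32

€20.32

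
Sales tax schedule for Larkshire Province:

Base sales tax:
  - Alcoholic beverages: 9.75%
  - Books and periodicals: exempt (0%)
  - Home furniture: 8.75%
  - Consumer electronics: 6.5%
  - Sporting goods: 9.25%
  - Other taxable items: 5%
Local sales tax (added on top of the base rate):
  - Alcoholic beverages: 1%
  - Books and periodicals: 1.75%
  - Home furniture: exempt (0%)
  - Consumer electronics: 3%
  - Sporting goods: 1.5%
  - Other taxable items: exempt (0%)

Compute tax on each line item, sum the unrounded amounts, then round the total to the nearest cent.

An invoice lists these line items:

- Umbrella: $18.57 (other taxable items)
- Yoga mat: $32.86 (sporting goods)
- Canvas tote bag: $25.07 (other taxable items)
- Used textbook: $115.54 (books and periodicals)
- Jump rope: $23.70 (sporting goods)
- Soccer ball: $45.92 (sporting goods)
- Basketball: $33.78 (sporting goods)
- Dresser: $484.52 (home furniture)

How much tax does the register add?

Umbrella $18.57: other taxable items → 5% + 0% local = 5% → $0.9285
Yoga mat $32.86: sporting goods → 9.25% + 1.5% local = 10.75% → $3.53245
Canvas tote bag $25.07: other taxable items → 5% + 0% local = 5% → $1.2535
Used textbook $115.54: books and periodicals → 0% + 1.75% local = 1.75% → $2.02195
Jump rope $23.70: sporting goods → 9.25% + 1.5% local = 10.75% → $2.54775
Soccer ball $45.92: sporting goods → 9.25% + 1.5% local = 10.75% → $4.9364
Basketball $33.78: sporting goods → 9.25% + 1.5% local = 10.75% → $3.63135
Dresser $484.52: home furniture → 8.75% + 0% local = 8.75% → $42.3955
Unrounded tax sum = $61.2474 → $61.25

$61.25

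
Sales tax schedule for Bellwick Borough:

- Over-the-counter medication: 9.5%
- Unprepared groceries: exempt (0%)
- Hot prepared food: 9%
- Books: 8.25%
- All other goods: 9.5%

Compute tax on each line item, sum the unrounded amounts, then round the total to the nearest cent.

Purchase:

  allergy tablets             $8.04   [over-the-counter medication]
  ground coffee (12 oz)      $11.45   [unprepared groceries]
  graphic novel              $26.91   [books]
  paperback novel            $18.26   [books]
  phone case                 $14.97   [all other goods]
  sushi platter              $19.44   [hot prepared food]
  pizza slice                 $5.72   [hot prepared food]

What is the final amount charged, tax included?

Allergy tablets $8.04: over-the-counter medication → 9.5% → $0.7638
Ground coffee (12 oz) $11.45: unprepared groceries → 0% → $0.00
Graphic novel $26.91: books → 8.25% → $2.220075
Paperback novel $18.26: books → 8.25% → $1.50645
Phone case $14.97: all other goods → 9.5% → $1.42215
Sushi platter $19.44: hot prepared food → 9% → $1.7496
Pizza slice $5.72: hot prepared food → 9% → $0.5148
Subtotal = $104.79; unrounded tax = $8.176875 → $8.18; total due = $112.97

$112.97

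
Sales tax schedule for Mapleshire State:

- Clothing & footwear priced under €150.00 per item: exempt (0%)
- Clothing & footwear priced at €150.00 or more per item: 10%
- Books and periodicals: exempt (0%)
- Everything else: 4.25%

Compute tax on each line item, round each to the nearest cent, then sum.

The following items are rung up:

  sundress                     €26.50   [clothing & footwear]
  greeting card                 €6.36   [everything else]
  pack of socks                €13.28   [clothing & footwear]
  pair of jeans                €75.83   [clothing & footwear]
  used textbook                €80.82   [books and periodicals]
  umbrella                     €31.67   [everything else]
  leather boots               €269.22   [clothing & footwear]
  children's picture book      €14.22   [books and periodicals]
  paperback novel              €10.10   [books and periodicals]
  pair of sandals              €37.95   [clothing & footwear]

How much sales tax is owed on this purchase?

€28.54

Sundress €26.50: clothing & footwear, under €150.00 → 0% → €0.00
Greeting card €6.36: everything else → 4.25% → €0.27
Pack of socks €13.28: clothing & footwear, under €150.00 → 0% → €0.00
Pair of jeans €75.83: clothing & footwear, under €150.00 → 0% → €0.00
Used textbook €80.82: books and periodicals → 0% → €0.00
Umbrella €31.67: everything else → 4.25% → €1.35
Leather boots €269.22: clothing & footwear, €150.00 or more → 10% → €26.92
Children's picture book €14.22: books and periodicals → 0% → €0.00
Paperback novel €10.10: books and periodicals → 0% → €0.00
Pair of sandals €37.95: clothing & footwear, under €150.00 → 0% → €0.00
Total tax = €0.27 + €1.35 + €26.92 = €28.54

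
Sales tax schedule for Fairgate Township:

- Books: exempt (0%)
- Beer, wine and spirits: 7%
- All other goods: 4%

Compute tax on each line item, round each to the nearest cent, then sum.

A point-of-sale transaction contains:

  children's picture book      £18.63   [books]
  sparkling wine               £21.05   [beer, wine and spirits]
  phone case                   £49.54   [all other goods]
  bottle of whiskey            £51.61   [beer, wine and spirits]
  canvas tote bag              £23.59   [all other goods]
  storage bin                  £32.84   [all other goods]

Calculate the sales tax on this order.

£9.31

Children's picture book £18.63: books → 0% → £0.00
Sparkling wine £21.05: beer, wine and spirits → 7% → £1.47
Phone case £49.54: all other goods → 4% → £1.98
Bottle of whiskey £51.61: beer, wine and spirits → 7% → £3.61
Canvas tote bag £23.59: all other goods → 4% → £0.94
Storage bin £32.84: all other goods → 4% → £1.31
Total tax = £1.47 + £1.98 + £3.61 + £0.94 + £1.31 = £9.31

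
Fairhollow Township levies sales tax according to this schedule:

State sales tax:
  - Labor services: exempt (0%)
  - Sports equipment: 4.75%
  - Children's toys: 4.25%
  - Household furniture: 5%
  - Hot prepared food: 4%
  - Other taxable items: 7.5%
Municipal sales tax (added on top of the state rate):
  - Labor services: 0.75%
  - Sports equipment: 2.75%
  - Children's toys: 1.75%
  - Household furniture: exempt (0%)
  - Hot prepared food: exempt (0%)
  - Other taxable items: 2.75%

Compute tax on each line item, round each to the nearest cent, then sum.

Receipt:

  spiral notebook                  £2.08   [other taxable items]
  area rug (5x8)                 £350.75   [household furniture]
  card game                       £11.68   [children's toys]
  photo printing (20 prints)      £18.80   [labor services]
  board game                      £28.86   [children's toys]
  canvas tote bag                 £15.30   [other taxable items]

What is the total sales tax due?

Spiral notebook £2.08: other taxable items → 7.5% + 2.75% municipal = 10.25% → £0.21
Area rug (5x8) £350.75: household furniture → 5% + 0% municipal = 5% → £17.54
Card game £11.68: children's toys → 4.25% + 1.75% municipal = 6% → £0.70
Photo printing (20 prints) £18.80: labor services → 0% + 0.75% municipal = 0.75% → £0.14
Board game £28.86: children's toys → 4.25% + 1.75% municipal = 6% → £1.73
Canvas tote bag £15.30: other taxable items → 7.5% + 2.75% municipal = 10.25% → £1.57
Total tax = £0.21 + £17.54 + £0.70 + £0.14 + £1.73 + £1.57 = £21.89

£21.89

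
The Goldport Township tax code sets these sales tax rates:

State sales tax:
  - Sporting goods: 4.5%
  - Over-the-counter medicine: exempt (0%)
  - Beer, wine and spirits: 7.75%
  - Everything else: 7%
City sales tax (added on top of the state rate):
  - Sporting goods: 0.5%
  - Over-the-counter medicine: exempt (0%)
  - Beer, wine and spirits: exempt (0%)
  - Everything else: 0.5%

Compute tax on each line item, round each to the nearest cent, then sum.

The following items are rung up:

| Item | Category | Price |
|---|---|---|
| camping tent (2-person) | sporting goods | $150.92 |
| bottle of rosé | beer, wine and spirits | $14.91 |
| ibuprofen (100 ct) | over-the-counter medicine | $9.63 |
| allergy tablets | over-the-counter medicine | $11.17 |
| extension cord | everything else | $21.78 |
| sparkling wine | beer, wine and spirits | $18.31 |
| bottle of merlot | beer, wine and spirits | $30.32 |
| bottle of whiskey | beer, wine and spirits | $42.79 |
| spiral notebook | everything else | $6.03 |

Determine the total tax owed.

$17.88

Camping tent (2-person) $150.92: sporting goods → 4.5% + 0.5% city = 5% → $7.55
Bottle of rosé $14.91: beer, wine and spirits → 7.75% + 0% city = 7.75% → $1.16
Ibuprofen (100 ct) $9.63: over-the-counter medicine → 0% + 0% city = 0% → $0.00
Allergy tablets $11.17: over-the-counter medicine → 0% + 0% city = 0% → $0.00
Extension cord $21.78: everything else → 7% + 0.5% city = 7.5% → $1.63
Sparkling wine $18.31: beer, wine and spirits → 7.75% + 0% city = 7.75% → $1.42
Bottle of merlot $30.32: beer, wine and spirits → 7.75% + 0% city = 7.75% → $2.35
Bottle of whiskey $42.79: beer, wine and spirits → 7.75% + 0% city = 7.75% → $3.32
Spiral notebook $6.03: everything else → 7% + 0.5% city = 7.5% → $0.45
Total tax = $7.55 + $1.16 + $1.63 + $1.42 + $2.35 + $3.32 + $0.45 = $17.88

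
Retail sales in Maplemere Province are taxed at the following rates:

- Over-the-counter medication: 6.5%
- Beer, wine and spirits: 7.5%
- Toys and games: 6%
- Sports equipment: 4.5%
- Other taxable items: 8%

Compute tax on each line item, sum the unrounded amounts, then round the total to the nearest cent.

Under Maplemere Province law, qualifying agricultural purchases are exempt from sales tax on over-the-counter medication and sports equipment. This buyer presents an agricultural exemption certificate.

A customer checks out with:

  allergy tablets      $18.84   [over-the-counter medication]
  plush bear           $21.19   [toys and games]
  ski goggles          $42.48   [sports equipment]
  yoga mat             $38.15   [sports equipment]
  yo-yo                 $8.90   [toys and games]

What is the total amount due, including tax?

Allergy tablets $18.84: over-the-counter medication, buyer-exempt → 0% → $0.00
Plush bear $21.19: toys and games → 6% → $1.2714
Ski goggles $42.48: sports equipment, buyer-exempt → 0% → $0.00
Yoga mat $38.15: sports equipment, buyer-exempt → 0% → $0.00
Yo-yo $8.90: toys and games → 6% → $0.534
Subtotal = $129.56; unrounded tax = $1.8054 → $1.81; total due = $131.37

$131.37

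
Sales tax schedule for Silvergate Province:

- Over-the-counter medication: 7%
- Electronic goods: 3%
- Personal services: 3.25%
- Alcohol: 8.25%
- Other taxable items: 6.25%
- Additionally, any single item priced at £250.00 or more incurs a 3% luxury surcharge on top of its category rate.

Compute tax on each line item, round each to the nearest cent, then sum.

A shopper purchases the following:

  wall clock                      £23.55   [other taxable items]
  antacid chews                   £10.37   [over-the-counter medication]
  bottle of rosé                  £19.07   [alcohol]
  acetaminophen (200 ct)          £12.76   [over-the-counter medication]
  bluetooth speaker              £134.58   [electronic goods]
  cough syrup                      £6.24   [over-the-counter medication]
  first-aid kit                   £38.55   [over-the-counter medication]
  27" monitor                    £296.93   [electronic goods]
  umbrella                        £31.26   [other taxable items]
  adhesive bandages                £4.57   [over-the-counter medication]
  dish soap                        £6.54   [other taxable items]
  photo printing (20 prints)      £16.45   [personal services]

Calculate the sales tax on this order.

£32.87

Wall clock £23.55: other taxable items → 6.25% → £1.47
Antacid chews £10.37: over-the-counter medication → 7% → £0.73
Bottle of rosé £19.07: alcohol → 8.25% → £1.57
Acetaminophen (200 ct) £12.76: over-the-counter medication → 7% → £0.89
Bluetooth speaker £134.58: electronic goods → 3% → £4.04
Cough syrup £6.24: over-the-counter medication → 7% → £0.44
First-aid kit £38.55: over-the-counter medication → 7% → £2.70
27" monitor £296.93: electronic goods → 3% + 3% surcharge = 6% → £17.82
Umbrella £31.26: other taxable items → 6.25% → £1.95
Adhesive bandages £4.57: over-the-counter medication → 7% → £0.32
Dish soap £6.54: other taxable items → 6.25% → £0.41
Photo printing (20 prints) £16.45: personal services → 3.25% → £0.53
Total tax = £1.47 + £0.73 + £1.57 + £0.89 + £4.04 + £0.44 + £2.70 + £17.82 + £1.95 + £0.32 + £0.41 + £0.53 = £32.87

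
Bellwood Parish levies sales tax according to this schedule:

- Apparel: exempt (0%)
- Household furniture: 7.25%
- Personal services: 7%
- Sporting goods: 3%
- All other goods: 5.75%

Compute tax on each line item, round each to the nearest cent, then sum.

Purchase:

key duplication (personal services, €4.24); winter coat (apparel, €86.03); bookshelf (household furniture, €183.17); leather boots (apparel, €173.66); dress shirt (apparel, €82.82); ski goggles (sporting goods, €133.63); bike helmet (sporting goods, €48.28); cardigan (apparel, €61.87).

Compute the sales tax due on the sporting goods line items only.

€5.46

Ski goggles €133.63: sporting goods → 3% → €4.01
Bike helmet €48.28: sporting goods → 3% → €1.45
Tax on sporting goods = €4.01 + €1.45 = €5.46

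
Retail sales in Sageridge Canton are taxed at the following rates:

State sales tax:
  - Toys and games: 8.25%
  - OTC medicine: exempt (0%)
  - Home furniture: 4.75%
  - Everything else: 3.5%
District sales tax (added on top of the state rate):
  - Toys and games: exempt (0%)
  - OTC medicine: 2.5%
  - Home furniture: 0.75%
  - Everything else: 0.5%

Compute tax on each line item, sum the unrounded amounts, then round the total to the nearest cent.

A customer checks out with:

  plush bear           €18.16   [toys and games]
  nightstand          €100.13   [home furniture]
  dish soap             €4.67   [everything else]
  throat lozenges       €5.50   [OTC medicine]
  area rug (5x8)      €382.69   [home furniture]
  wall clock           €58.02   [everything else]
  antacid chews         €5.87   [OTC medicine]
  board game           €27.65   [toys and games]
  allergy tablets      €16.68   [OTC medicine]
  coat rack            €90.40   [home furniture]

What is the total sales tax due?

Plush bear €18.16: toys and games → 8.25% + 0% district = 8.25% → €1.4982
Nightstand €100.13: home furniture → 4.75% + 0.75% district = 5.5% → €5.50715
Dish soap €4.67: everything else → 3.5% + 0.5% district = 4% → €0.1868
Throat lozenges €5.50: OTC medicine → 0% + 2.5% district = 2.5% → €0.1375
Area rug (5x8) €382.69: home furniture → 4.75% + 0.75% district = 5.5% → €21.04795
Wall clock €58.02: everything else → 3.5% + 0.5% district = 4% → €2.3208
Antacid chews €5.87: OTC medicine → 0% + 2.5% district = 2.5% → €0.14675
Board game €27.65: toys and games → 8.25% + 0% district = 8.25% → €2.281125
Allergy tablets €16.68: OTC medicine → 0% + 2.5% district = 2.5% → €0.417
Coat rack €90.40: home furniture → 4.75% + 0.75% district = 5.5% → €4.972
Unrounded tax sum = €38.515275 → €38.52

€38.52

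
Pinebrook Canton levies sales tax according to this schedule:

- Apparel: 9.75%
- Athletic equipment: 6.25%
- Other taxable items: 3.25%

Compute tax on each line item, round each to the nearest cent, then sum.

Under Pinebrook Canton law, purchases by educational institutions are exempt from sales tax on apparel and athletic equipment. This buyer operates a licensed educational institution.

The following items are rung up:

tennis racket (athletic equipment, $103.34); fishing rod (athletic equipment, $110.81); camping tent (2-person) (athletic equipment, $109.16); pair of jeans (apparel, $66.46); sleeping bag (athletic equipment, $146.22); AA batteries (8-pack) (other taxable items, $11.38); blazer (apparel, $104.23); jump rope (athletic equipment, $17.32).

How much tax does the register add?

$0.37

Tennis racket $103.34: athletic equipment, buyer-exempt → 0% → $0.00
Fishing rod $110.81: athletic equipment, buyer-exempt → 0% → $0.00
Camping tent (2-person) $109.16: athletic equipment, buyer-exempt → 0% → $0.00
Pair of jeans $66.46: apparel, buyer-exempt → 0% → $0.00
Sleeping bag $146.22: athletic equipment, buyer-exempt → 0% → $0.00
AA batteries (8-pack) $11.38: other taxable items → 3.25% → $0.37
Blazer $104.23: apparel, buyer-exempt → 0% → $0.00
Jump rope $17.32: athletic equipment, buyer-exempt → 0% → $0.00
Total tax = $0.37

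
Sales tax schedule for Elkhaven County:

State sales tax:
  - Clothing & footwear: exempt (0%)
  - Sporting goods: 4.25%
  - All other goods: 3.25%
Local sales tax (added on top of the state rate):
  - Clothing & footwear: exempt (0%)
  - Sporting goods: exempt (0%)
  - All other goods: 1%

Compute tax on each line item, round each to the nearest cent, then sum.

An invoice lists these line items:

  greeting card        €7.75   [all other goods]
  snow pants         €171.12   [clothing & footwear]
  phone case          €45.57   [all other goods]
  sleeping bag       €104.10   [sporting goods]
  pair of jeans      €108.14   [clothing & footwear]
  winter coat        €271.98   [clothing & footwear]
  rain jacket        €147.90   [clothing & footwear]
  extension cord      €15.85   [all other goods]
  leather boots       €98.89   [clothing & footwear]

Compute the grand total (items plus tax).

Greeting card €7.75: all other goods → 3.25% + 1% local = 4.25% → €0.33
Snow pants €171.12: clothing & footwear → 0% + 0% local = 0% → €0.00
Phone case €45.57: all other goods → 3.25% + 1% local = 4.25% → €1.94
Sleeping bag €104.10: sporting goods → 4.25% + 0% local = 4.25% → €4.42
Pair of jeans €108.14: clothing & footwear → 0% + 0% local = 0% → €0.00
Winter coat €271.98: clothing & footwear → 0% + 0% local = 0% → €0.00
Rain jacket €147.90: clothing & footwear → 0% + 0% local = 0% → €0.00
Extension cord €15.85: all other goods → 3.25% + 1% local = 4.25% → €0.67
Leather boots €98.89: clothing & footwear → 0% + 0% local = 0% → €0.00
Subtotal = €971.30; tax = €7.36; total due = €978.66

€978.66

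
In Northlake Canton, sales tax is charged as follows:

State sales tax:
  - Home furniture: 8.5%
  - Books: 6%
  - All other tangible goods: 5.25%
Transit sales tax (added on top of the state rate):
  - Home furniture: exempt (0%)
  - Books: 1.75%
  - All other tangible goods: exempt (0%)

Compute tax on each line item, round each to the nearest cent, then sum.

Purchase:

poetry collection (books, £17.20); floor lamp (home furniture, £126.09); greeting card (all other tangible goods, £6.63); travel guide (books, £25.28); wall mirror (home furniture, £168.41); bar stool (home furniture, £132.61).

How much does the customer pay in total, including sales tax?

£516.16

Poetry collection £17.20: books → 6% + 1.75% transit = 7.75% → £1.33
Floor lamp £126.09: home furniture → 8.5% + 0% transit = 8.5% → £10.72
Greeting card £6.63: all other tangible goods → 5.25% + 0% transit = 5.25% → £0.35
Travel guide £25.28: books → 6% + 1.75% transit = 7.75% → £1.96
Wall mirror £168.41: home furniture → 8.5% + 0% transit = 8.5% → £14.31
Bar stool £132.61: home furniture → 8.5% + 0% transit = 8.5% → £11.27
Subtotal = £476.22; tax = £39.94; total due = £516.16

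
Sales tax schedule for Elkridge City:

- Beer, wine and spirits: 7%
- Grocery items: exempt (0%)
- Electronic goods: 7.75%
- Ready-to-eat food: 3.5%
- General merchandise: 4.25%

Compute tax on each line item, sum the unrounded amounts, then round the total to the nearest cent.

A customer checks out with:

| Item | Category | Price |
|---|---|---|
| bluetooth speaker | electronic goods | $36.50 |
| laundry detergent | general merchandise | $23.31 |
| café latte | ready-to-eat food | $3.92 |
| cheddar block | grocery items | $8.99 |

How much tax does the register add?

Bluetooth speaker $36.50: electronic goods → 7.75% → $2.82875
Laundry detergent $23.31: general merchandise → 4.25% → $0.990675
Café latte $3.92: ready-to-eat food → 3.5% → $0.1372
Cheddar block $8.99: grocery items → 0% → $0.00
Unrounded tax sum = $3.956625 → $3.96

$3.96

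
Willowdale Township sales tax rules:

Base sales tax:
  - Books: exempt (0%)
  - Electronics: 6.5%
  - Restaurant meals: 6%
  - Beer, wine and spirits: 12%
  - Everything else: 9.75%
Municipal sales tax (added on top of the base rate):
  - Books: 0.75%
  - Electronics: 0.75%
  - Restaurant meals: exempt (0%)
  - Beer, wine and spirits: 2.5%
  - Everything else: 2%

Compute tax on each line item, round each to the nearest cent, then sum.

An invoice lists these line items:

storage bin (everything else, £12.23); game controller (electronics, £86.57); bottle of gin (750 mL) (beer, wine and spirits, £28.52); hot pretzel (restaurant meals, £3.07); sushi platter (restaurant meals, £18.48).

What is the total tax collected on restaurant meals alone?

£1.29

Hot pretzel £3.07: restaurant meals → 6% + 0% municipal = 6% → £0.18
Sushi platter £18.48: restaurant meals → 6% + 0% municipal = 6% → £1.11
Tax on restaurant meals = £0.18 + £1.11 = £1.29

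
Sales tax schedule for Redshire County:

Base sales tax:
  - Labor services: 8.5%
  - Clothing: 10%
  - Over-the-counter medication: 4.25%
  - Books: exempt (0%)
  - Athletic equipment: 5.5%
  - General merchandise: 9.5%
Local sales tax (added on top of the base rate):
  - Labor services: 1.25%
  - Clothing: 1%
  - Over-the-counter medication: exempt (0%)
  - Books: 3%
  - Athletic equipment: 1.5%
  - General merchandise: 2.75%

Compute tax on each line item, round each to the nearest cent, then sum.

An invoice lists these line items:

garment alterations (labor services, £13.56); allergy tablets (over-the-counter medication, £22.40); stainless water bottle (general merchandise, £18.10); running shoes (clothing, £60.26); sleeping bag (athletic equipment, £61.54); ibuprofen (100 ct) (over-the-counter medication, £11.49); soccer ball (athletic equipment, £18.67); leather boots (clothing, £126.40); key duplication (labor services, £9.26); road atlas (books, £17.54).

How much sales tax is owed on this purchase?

Garment alterations £13.56: labor services → 8.5% + 1.25% local = 9.75% → £1.32
Allergy tablets £22.40: over-the-counter medication → 4.25% + 0% local = 4.25% → £0.95
Stainless water bottle £18.10: general merchandise → 9.5% + 2.75% local = 12.25% → £2.22
Running shoes £60.26: clothing → 10% + 1% local = 11% → £6.63
Sleeping bag £61.54: athletic equipment → 5.5% + 1.5% local = 7% → £4.31
Ibuprofen (100 ct) £11.49: over-the-counter medication → 4.25% + 0% local = 4.25% → £0.49
Soccer ball £18.67: athletic equipment → 5.5% + 1.5% local = 7% → £1.31
Leather boots £126.40: clothing → 10% + 1% local = 11% → £13.90
Key duplication £9.26: labor services → 8.5% + 1.25% local = 9.75% → £0.90
Road atlas £17.54: books → 0% + 3% local = 3% → £0.53
Total tax = £1.32 + £0.95 + £2.22 + £6.63 + £4.31 + £0.49 + £1.31 + £13.90 + £0.90 + £0.53 = £32.56

£32.56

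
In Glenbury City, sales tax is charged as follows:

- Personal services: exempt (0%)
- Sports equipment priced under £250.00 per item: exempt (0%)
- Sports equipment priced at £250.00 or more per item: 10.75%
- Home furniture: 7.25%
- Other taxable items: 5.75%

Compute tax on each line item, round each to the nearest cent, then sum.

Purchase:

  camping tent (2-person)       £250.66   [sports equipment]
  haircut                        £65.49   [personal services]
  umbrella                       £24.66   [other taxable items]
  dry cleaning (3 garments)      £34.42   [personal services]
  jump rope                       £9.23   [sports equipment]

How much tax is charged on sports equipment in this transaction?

£26.95

Camping tent (2-person) £250.66: sports equipment, £250.00 or more → 10.75% → £26.95
Jump rope £9.23: sports equipment, under £250.00 → 0% → £0.00
Tax on sports equipment = £26.95 + £0.00 = £26.95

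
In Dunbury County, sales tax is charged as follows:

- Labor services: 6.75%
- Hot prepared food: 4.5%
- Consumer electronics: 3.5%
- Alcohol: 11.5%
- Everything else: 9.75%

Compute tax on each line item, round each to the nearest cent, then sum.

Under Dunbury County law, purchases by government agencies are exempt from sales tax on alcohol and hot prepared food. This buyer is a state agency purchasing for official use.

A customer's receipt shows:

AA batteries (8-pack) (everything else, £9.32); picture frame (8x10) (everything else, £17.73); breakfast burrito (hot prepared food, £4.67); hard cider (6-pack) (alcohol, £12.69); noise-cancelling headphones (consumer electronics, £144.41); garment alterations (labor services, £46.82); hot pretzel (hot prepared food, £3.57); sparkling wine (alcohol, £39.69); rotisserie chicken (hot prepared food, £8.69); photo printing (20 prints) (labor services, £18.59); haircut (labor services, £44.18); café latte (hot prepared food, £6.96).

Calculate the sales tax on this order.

£15.08

AA batteries (8-pack) £9.32: everything else → 9.75% → £0.91
Picture frame (8x10) £17.73: everything else → 9.75% → £1.73
Breakfast burrito £4.67: hot prepared food, buyer-exempt → 0% → £0.00
Hard cider (6-pack) £12.69: alcohol, buyer-exempt → 0% → £0.00
Noise-cancelling headphones £144.41: consumer electronics → 3.5% → £5.05
Garment alterations £46.82: labor services → 6.75% → £3.16
Hot pretzel £3.57: hot prepared food, buyer-exempt → 0% → £0.00
Sparkling wine £39.69: alcohol, buyer-exempt → 0% → £0.00
Rotisserie chicken £8.69: hot prepared food, buyer-exempt → 0% → £0.00
Photo printing (20 prints) £18.59: labor services → 6.75% → £1.25
Haircut £44.18: labor services → 6.75% → £2.98
Café latte £6.96: hot prepared food, buyer-exempt → 0% → £0.00
Total tax = £0.91 + £1.73 + £5.05 + £3.16 + £1.25 + £2.98 = £15.08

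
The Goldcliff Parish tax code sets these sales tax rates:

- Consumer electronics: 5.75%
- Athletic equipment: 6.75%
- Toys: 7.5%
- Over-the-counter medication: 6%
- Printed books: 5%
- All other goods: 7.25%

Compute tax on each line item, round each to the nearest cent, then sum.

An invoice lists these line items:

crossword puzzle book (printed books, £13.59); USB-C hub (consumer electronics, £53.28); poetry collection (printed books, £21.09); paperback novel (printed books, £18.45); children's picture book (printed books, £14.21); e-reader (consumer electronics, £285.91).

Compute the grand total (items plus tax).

Crossword puzzle book £13.59: printed books → 5% → £0.68
USB-C hub £53.28: consumer electronics → 5.75% → £3.06
Poetry collection £21.09: printed books → 5% → £1.05
Paperback novel £18.45: printed books → 5% → £0.92
Children's picture book £14.21: printed books → 5% → £0.71
E-reader £285.91: consumer electronics → 5.75% → £16.44
Subtotal = £406.53; tax = £22.86; total due = £429.39

£429.39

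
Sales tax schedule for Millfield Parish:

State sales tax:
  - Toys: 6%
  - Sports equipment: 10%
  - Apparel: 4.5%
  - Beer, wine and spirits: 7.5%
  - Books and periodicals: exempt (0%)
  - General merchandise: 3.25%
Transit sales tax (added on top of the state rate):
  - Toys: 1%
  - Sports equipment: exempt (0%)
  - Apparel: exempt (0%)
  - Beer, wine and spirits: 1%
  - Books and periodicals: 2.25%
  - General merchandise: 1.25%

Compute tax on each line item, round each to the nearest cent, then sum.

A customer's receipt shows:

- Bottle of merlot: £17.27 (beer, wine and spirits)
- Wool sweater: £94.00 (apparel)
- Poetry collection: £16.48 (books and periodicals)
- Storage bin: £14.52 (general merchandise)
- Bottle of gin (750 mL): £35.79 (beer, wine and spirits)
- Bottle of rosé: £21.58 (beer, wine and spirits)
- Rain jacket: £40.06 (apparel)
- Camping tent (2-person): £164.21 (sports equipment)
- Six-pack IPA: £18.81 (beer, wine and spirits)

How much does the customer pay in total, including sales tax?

Bottle of merlot £17.27: beer, wine and spirits → 7.5% + 1% transit = 8.5% → £1.47
Wool sweater £94.00: apparel → 4.5% + 0% transit = 4.5% → £4.23
Poetry collection £16.48: books and periodicals → 0% + 2.25% transit = 2.25% → £0.37
Storage bin £14.52: general merchandise → 3.25% + 1.25% transit = 4.5% → £0.65
Bottle of gin (750 mL) £35.79: beer, wine and spirits → 7.5% + 1% transit = 8.5% → £3.04
Bottle of rosé £21.58: beer, wine and spirits → 7.5% + 1% transit = 8.5% → £1.83
Rain jacket £40.06: apparel → 4.5% + 0% transit = 4.5% → £1.80
Camping tent (2-person) £164.21: sports equipment → 10% + 0% transit = 10% → £16.42
Six-pack IPA £18.81: beer, wine and spirits → 7.5% + 1% transit = 8.5% → £1.60
Subtotal = £422.72; tax = £31.41; total due = £454.13

£454.13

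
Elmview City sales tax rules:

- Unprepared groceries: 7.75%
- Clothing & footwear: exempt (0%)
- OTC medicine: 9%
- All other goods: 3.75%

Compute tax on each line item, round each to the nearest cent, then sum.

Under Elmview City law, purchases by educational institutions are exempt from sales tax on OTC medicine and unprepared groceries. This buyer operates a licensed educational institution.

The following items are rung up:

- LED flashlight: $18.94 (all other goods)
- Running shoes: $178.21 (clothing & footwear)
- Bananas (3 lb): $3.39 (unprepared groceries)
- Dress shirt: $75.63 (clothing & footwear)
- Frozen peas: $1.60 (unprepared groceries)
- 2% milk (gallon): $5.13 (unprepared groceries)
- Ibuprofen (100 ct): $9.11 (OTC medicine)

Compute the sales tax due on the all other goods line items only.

$0.71

LED flashlight $18.94: all other goods → 3.75% → $0.71
Tax on all other goods = $0.71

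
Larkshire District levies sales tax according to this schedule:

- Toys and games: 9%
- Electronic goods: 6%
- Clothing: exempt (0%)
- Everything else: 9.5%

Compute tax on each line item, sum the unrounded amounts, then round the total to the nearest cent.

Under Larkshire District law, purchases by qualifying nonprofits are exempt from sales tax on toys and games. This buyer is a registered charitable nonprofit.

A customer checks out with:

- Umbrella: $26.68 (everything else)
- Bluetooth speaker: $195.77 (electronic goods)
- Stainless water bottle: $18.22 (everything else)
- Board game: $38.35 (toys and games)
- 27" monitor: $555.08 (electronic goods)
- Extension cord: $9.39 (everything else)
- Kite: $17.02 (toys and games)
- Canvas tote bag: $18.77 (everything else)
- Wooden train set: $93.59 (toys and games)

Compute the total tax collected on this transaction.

$51.99

Umbrella $26.68: everything else → 9.5% → $2.5346
Bluetooth speaker $195.77: electronic goods → 6% → $11.7462
Stainless water bottle $18.22: everything else → 9.5% → $1.7309
Board game $38.35: toys and games, buyer-exempt → 0% → $0.00
27" monitor $555.08: electronic goods → 6% → $33.3048
Extension cord $9.39: everything else → 9.5% → $0.89205
Kite $17.02: toys and games, buyer-exempt → 0% → $0.00
Canvas tote bag $18.77: everything else → 9.5% → $1.78315
Wooden train set $93.59: toys and games, buyer-exempt → 0% → $0.00
Unrounded tax sum = $51.9917 → $51.99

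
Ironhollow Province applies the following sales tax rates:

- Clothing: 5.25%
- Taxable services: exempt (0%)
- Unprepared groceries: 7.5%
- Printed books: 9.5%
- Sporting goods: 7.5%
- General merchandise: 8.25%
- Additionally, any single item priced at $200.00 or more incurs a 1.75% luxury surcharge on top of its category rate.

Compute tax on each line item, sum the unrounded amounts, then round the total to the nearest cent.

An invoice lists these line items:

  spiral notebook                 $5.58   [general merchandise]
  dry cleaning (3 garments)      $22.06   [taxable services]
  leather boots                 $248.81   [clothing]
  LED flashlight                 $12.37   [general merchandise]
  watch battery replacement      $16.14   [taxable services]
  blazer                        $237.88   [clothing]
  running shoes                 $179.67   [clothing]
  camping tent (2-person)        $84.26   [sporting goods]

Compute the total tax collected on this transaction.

Spiral notebook $5.58: general merchandise → 8.25% → $0.46035
Dry cleaning (3 garments) $22.06: taxable services → 0% → $0.00
Leather boots $248.81: clothing → 5.25% + 1.75% surcharge = 7% → $17.4167
LED flashlight $12.37: general merchandise → 8.25% → $1.020525
Watch battery replacement $16.14: taxable services → 0% → $0.00
Blazer $237.88: clothing → 5.25% + 1.75% surcharge = 7% → $16.6516
Running shoes $179.67: clothing → 5.25% → $9.432675
Camping tent (2-person) $84.26: sporting goods → 7.5% → $6.3195
Unrounded tax sum = $51.30135 → $51.30

$51.30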